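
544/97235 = 544/97235 = 0.01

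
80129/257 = 311 + 202/257 = 311.79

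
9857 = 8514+1343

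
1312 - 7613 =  - 6301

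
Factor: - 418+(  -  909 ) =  - 1327 = -1327^1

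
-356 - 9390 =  - 9746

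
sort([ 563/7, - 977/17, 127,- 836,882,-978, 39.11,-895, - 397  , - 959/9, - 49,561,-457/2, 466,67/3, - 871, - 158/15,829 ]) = [ - 978, - 895, - 871,  -  836,- 397, - 457/2, - 959/9,-977/17 ,  -  49, - 158/15,67/3,39.11,563/7,127,466,561 , 829,882] 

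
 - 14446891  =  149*(  -  96959)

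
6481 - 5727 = 754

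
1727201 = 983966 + 743235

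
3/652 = 3/652 = 0.00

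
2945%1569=1376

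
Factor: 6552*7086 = 46427472 =2^4*3^3*7^1*13^1*1181^1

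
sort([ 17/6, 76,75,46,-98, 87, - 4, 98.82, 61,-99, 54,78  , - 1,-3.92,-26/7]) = [  -  99,-98, - 4, -3.92, -26/7 ,-1,  17/6, 46, 54, 61, 75, 76, 78 , 87,  98.82 ] 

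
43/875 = 43/875 =0.05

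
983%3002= 983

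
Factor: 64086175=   5^2*17^1 * 150791^1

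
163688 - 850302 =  - 686614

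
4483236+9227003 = 13710239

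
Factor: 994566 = 2^1* 3^1*23^1 * 7207^1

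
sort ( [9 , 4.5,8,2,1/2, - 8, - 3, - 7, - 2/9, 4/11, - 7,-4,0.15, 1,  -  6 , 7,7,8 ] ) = [ - 8  ,  -  7 , - 7,  -  6, - 4, - 3 , - 2/9, 0.15,4/11,1/2,1 , 2,4.5 , 7,7, 8, 8,9]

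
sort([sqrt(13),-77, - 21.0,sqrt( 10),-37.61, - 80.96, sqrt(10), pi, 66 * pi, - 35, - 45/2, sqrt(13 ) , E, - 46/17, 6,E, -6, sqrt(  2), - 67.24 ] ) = [ - 80.96, -77, - 67.24, - 37.61,-35, - 45/2 , - 21.0,-6,-46/17, sqrt(2 ), E, E, pi, sqrt( 10 ),sqrt( 10 ),  sqrt(13), sqrt(13), 6, 66 * pi]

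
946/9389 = 946/9389 = 0.10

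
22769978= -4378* ( - 5201) 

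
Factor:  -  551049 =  - 3^1 * 183683^1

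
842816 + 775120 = 1617936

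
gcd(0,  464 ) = 464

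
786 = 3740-2954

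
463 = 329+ 134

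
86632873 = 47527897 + 39104976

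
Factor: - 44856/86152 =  - 63/121 = - 3^2*7^1 *11^( - 2 )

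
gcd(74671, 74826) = 1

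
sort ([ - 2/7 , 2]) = [ - 2/7,2 ] 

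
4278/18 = 237+2/3 = 237.67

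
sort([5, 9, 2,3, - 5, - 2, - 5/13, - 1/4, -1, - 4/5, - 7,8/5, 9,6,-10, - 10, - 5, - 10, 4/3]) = [ - 10, - 10, - 10, - 7,-5,-5, - 2,-1, - 4/5, - 5/13,- 1/4, 4/3,8/5, 2, 3,  5, 6, 9,9]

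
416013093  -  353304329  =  62708764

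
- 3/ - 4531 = 3/4531= 0.00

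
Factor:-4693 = -13^1*19^2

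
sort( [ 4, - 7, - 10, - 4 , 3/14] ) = [ - 10,- 7,  -  4, 3/14,  4] 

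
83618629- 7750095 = 75868534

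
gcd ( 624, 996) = 12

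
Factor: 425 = 5^2*17^1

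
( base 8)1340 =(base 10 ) 736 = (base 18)24g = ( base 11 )60A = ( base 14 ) 3A8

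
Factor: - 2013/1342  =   - 2^(-1 )*3^1  =  - 3/2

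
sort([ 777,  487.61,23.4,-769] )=[-769,  23.4, 487.61,  777]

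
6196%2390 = 1416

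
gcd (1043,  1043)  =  1043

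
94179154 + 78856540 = 173035694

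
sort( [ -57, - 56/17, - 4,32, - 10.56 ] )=[ - 57, - 10.56,  -  4,-56/17, 32 ] 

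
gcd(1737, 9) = 9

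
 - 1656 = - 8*207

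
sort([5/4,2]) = [ 5/4,  2 ] 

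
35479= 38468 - 2989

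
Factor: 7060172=2^2 * 7^1 * 19^1 * 23^1 *577^1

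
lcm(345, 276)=1380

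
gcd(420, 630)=210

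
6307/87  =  6307/87 = 72.49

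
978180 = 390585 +587595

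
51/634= 51/634 = 0.08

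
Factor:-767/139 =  - 13^1*59^1 * 139^ ( - 1)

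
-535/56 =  - 10 + 25/56 = -9.55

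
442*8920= 3942640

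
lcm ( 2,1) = 2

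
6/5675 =6/5675=0.00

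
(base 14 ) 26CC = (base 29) 840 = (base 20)H24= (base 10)6844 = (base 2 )1101010111100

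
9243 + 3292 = 12535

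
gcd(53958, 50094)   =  138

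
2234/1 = 2234 = 2234.00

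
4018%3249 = 769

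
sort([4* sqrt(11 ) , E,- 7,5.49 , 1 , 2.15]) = [-7, 1 , 2.15 , E,5.49, 4*sqrt(11 )]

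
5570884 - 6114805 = - 543921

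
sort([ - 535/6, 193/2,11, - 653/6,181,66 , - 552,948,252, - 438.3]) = [ - 552, - 438.3, - 653/6, - 535/6 , 11, 66,193/2,181,252,948 ] 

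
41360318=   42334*977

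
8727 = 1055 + 7672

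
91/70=13/10 = 1.30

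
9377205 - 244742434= - 235365229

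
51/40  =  51/40 = 1.27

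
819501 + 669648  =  1489149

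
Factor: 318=2^1*3^1 * 53^1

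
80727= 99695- 18968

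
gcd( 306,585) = 9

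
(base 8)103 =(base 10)67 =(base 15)47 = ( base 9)74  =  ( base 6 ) 151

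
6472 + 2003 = 8475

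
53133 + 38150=91283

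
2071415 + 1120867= 3192282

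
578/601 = 578/601 = 0.96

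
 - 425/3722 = -425/3722 = - 0.11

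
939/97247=939/97247  =  0.01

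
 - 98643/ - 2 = 49321 + 1/2 = 49321.50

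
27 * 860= 23220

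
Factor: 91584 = 2^6*3^3*53^1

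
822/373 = 2 + 76/373 = 2.20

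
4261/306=13 + 283/306 = 13.92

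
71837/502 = 71837/502 = 143.10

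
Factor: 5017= 29^1*173^1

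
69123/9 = 23041/3 =7680.33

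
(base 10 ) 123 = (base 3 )11120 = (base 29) 47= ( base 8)173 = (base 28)4b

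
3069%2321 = 748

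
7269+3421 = 10690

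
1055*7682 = 8104510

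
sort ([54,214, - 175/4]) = [  -  175/4,54,214] 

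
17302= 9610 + 7692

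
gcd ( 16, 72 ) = 8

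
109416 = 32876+76540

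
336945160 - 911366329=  - 574421169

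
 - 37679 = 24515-62194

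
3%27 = 3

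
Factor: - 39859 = - 23^1*1733^1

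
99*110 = 10890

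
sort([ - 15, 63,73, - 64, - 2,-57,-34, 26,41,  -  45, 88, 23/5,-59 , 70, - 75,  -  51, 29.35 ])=[-75, - 64  ,  -  59, - 57, - 51,- 45, - 34, -15, - 2,23/5, 26, 29.35 , 41,63,70, 73, 88 ]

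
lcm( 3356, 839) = 3356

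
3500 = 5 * 700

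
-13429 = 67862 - 81291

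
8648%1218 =122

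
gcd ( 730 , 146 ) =146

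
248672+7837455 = 8086127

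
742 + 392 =1134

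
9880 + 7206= 17086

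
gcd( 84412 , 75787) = 1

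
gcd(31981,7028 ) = 1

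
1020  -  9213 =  - 8193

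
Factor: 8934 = 2^1  *3^1*1489^1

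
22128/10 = 11064/5 = 2212.80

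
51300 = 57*900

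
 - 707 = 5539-6246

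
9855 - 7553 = 2302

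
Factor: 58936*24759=2^3*3^3 * 7^1*53^1*131^1*139^1=1459196424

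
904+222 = 1126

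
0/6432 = 0  =  0.00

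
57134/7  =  8162 = 8162.00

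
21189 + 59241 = 80430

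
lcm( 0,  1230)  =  0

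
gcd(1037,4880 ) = 61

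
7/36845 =7/36845=0.00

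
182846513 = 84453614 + 98392899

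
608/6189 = 608/6189 = 0.10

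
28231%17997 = 10234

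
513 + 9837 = 10350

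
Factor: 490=2^1 * 5^1*7^2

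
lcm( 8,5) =40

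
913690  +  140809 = 1054499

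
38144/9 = 38144/9 = 4238.22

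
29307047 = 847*34601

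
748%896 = 748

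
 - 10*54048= - 540480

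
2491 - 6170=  - 3679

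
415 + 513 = 928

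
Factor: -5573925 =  - 3^2*5^2*7^1*3539^1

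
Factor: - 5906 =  - 2^1*2953^1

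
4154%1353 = 95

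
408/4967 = 408/4967 = 0.08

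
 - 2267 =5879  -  8146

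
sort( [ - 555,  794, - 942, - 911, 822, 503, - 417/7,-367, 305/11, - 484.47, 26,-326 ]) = [ - 942, - 911, - 555, - 484.47,- 367 , - 326 , - 417/7,26, 305/11, 503, 794, 822] 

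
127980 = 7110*18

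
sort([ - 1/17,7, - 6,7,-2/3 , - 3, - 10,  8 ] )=[-10, - 6,  -  3, - 2/3,- 1/17,7,  7,8 ]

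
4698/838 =5 + 254/419 = 5.61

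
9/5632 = 9/5632= 0.00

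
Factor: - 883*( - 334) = 2^1* 167^1*883^1 = 294922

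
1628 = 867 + 761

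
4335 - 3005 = 1330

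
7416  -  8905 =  - 1489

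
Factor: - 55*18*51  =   - 2^1*3^3*5^1*11^1*17^1 = - 50490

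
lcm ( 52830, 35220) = 105660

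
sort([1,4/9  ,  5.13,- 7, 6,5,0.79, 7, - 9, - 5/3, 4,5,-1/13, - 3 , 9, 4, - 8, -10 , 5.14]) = [ - 10 , - 9, - 8, - 7,  -  3, - 5/3, - 1/13, 4/9, 0.79, 1,  4, 4, 5,5, 5.13, 5.14, 6, 7,9]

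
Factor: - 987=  - 3^1*7^1*47^1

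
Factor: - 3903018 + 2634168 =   -  2^1*3^1*5^2*11^1*769^1 = -  1268850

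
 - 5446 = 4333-9779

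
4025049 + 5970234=9995283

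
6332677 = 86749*73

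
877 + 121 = 998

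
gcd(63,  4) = 1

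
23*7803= 179469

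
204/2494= 102/1247 =0.08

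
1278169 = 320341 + 957828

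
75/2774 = 75/2774 = 0.03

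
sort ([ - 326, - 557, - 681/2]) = [ - 557, - 681/2, - 326] 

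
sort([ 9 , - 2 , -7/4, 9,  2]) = [ - 2,-7/4 , 2 , 9,9]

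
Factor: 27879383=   7^3 * 81281^1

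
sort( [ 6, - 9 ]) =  [ - 9,6 ]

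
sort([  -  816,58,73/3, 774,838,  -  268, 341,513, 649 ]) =[  -  816,-268 , 73/3,58,341, 513,649, 774,838 ] 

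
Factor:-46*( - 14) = 644 = 2^2 *7^1*23^1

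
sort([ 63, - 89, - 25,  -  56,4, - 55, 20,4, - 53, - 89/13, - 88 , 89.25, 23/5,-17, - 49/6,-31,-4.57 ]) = [ - 89,-88 , - 56, - 55,-53, - 31,-25, - 17, - 49/6,- 89/13, - 4.57,4,4, 23/5,20,  63 , 89.25 ] 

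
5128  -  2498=2630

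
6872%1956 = 1004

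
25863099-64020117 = - 38157018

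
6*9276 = 55656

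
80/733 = 80/733= 0.11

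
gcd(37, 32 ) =1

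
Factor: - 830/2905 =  - 2/7=-2^1*7^(  -  1) 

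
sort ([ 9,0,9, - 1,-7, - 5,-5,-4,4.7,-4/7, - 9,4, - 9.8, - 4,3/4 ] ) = [ - 9.8 , - 9,-7, - 5,-5  , - 4 ,-4,-1, - 4/7,0 , 3/4,4, 4.7,9, 9 ] 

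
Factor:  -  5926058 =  - 2^1*41^1*72269^1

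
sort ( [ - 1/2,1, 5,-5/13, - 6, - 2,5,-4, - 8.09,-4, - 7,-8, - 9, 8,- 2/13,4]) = [-9, - 8.09, - 8,-7, - 6,-4,  -  4, - 2,  -  1/2,-5/13,-2/13, 1 , 4,5, 5, 8] 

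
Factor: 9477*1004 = 2^2*3^6*13^1*251^1 = 9514908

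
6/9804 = 1/1634 = 0.00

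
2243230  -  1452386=790844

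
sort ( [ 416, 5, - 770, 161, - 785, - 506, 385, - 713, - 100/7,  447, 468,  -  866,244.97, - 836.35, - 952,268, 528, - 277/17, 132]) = [ -952,-866,  -  836.35,-785,-770, - 713, - 506, - 277/17, - 100/7, 5,  132, 161,244.97, 268, 385 , 416,447,468, 528 ] 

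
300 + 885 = 1185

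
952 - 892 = 60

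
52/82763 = 52/82763 = 0.00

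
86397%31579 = 23239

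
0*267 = 0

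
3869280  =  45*85984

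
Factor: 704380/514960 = 859/628 = 2^(  -  2)*157^( - 1)*859^1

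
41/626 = 41/626 = 0.07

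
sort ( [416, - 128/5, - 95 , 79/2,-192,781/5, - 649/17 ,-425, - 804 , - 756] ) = [ - 804,-756,-425, - 192,-95,-649/17,-128/5,79/2, 781/5,416]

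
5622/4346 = 2811/2173 = 1.29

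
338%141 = 56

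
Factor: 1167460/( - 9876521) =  - 2^2*5^1 * 7^1* 31^1*37^( - 1 )*269^1*266933^( - 1 ) 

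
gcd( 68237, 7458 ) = 1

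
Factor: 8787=3^1*29^1*101^1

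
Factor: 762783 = 3^1*7^2  *5189^1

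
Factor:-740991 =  - 3^1* 23^1*10739^1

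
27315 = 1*27315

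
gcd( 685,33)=1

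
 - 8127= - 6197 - 1930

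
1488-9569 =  -8081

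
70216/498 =140 + 248/249 = 141.00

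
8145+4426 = 12571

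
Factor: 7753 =7753^1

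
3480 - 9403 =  - 5923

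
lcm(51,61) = 3111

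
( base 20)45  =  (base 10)85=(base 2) 1010101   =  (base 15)5A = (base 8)125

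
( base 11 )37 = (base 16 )28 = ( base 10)40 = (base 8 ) 50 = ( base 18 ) 24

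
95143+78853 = 173996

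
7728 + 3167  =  10895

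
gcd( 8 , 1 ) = 1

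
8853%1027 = 637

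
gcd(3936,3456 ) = 96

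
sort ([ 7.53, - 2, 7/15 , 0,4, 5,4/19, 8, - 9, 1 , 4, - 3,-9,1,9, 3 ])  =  [ - 9, - 9, - 3, - 2,0, 4/19, 7/15, 1, 1, 3,4,4,5, 7.53,8,9 ] 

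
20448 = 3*6816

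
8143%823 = 736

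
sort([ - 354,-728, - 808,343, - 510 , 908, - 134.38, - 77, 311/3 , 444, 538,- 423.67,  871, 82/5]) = [ - 808, - 728 , - 510,  -  423.67, - 354, - 134.38, - 77, 82/5,311/3 , 343, 444 , 538, 871,908 ] 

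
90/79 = 90/79= 1.14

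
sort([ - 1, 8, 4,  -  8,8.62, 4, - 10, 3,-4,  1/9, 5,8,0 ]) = [-10, - 8,  -  4, - 1,0, 1/9, 3,4, 4, 5, 8, 8,8.62 ]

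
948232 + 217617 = 1165849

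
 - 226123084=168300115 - 394423199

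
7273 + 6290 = 13563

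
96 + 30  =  126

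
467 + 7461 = 7928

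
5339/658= 8+75/658=   8.11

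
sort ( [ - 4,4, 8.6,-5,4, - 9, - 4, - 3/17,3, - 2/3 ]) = [  -  9, - 5 , - 4, - 4,  -  2/3 ,-3/17, 3,4 , 4, 8.6] 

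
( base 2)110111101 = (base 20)125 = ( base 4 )12331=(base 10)445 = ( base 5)3240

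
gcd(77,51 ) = 1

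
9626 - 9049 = 577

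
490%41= 39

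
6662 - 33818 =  - 27156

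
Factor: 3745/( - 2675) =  - 7/5 = - 5^( - 1 )*7^1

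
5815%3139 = 2676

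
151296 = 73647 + 77649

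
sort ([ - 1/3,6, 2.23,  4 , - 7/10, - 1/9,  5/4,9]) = [ - 7/10, - 1/3, - 1/9 , 5/4,2.23, 4, 6,9] 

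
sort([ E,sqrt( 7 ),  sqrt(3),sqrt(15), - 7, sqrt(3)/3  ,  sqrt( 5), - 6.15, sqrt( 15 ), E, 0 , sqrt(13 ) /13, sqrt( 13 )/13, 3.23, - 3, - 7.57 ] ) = [  -  7.57 , - 7, - 6.15, - 3, 0, sqrt( 13) /13, sqrt(13 ) /13, sqrt(3 )/3,sqrt ( 3 ),  sqrt ( 5 ),sqrt ( 7),E,  E, 3.23, sqrt ( 15 ), sqrt(15) ]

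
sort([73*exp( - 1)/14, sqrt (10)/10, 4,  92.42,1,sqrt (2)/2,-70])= [ - 70, sqrt(10 ) /10, sqrt(2) /2, 1 , 73*exp ( - 1)/14, 4 , 92.42] 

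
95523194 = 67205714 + 28317480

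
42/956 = 21/478 = 0.04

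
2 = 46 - 44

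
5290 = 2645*2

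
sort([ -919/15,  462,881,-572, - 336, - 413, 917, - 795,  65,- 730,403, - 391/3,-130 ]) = [ - 795,  -  730,-572 , - 413, - 336,-391/3, - 130,  -  919/15,65, 403, 462, 881, 917]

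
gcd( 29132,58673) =1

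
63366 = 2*31683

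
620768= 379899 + 240869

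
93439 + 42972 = 136411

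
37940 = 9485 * 4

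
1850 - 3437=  - 1587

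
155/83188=155/83188 = 0.00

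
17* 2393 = 40681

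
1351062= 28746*47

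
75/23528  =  75/23528 = 0.00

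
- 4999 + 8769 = 3770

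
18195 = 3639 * 5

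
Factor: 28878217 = 28878217^1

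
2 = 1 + 1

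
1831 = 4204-2373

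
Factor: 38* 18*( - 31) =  - 21204 = - 2^2*3^2*19^1 * 31^1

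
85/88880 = 17/17776 = 0.00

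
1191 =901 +290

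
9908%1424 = 1364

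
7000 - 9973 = -2973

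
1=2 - 1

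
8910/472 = 18 + 207/236 = 18.88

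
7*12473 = 87311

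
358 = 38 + 320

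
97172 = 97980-808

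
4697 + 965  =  5662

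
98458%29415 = 10213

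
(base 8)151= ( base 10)105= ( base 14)77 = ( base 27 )3O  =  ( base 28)3l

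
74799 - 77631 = - 2832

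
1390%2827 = 1390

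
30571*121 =3699091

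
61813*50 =3090650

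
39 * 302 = 11778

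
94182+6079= 100261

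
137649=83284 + 54365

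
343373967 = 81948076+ 261425891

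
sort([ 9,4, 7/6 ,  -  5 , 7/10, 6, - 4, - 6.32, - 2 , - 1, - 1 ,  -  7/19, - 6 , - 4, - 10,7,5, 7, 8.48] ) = [ - 10,-6.32, - 6, - 5, - 4, - 4,-2, - 1, - 1,-7/19,7/10,7/6,  4, 5,  6, 7,  7,  8.48, 9 ]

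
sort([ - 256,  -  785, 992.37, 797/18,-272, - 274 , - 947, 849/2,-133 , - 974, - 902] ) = [ - 974, -947,  -  902, - 785, -274, - 272, - 256 , - 133, 797/18 , 849/2,992.37 ] 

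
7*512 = 3584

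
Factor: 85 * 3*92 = 2^2*3^1*5^1 * 17^1  *  23^1 = 23460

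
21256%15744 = 5512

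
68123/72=68123/72 = 946.15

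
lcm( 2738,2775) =205350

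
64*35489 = 2271296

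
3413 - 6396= - 2983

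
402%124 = 30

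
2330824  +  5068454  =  7399278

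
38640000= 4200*9200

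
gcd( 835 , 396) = 1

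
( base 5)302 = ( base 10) 77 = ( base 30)2H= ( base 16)4d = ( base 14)57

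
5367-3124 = 2243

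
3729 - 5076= - 1347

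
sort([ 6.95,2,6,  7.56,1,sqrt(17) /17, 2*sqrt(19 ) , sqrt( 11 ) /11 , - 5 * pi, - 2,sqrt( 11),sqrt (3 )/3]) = [ - 5* pi, - 2,sqrt( 17 )/17,sqrt(11 ) /11,sqrt( 3 )/3, 1,2,sqrt( 11 ),6, 6.95,7.56,2* sqrt( 19 )]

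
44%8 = 4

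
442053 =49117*9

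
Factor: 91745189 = 317^1*289417^1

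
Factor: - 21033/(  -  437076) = 2^(-2) *3^ (-1)*  41^1 * 71^ ( - 1) = 41/852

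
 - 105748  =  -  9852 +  - 95896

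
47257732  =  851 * 55532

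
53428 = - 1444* ( - 37)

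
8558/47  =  8558/47= 182.09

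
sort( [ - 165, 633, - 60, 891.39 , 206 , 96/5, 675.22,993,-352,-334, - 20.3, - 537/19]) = [ - 352,-334,  -  165 ,  -  60 , - 537/19,  -  20.3 , 96/5, 206,633,  675.22,891.39, 993]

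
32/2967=32/2967   =  0.01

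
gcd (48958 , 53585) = 7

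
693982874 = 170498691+523484183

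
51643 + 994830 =1046473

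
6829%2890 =1049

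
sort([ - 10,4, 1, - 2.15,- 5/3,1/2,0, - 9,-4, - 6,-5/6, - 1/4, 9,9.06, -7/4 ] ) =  [-10, - 9, - 6, - 4, - 2.15,  -  7/4,-5/3,-5/6 , - 1/4 , 0,1/2,1,  4,9 , 9.06]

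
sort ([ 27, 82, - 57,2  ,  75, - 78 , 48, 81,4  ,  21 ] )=[ - 78, - 57,  2,4 , 21, 27, 48,75 , 81, 82 ] 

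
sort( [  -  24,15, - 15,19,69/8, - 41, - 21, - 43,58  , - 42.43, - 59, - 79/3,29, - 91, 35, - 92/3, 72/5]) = [ - 91, - 59,  -  43,-42.43, -41 , - 92/3, -79/3 , - 24, - 21,-15,69/8,72/5 , 15, 19,29,35, 58 ]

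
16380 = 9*1820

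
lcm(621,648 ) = 14904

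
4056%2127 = 1929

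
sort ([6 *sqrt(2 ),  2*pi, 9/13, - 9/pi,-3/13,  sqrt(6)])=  [ - 9/pi,-3/13,9/13,sqrt ( 6), 2*pi, 6 * sqrt(2 )] 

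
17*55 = 935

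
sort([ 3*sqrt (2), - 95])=[-95, 3*sqrt(2) ] 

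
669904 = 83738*8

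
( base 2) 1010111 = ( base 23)3i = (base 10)87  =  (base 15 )5c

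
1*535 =535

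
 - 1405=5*( -281 ) 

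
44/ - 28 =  - 11/7 = - 1.57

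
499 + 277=776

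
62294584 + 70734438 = 133029022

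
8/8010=4/4005 = 0.00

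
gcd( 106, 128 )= 2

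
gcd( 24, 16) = 8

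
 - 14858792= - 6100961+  - 8757831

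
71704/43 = 1667 + 23/43 = 1667.53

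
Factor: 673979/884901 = 3^ ( - 1 )*17^( - 1)*17351^(-1)*673979^1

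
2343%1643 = 700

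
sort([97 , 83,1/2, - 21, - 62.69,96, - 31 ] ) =[-62.69, - 31, - 21, 1/2,83, 96,97 ]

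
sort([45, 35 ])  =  [ 35, 45 ]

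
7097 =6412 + 685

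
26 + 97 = 123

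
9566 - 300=9266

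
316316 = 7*45188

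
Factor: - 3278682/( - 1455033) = 2^1*3^1*11^1 * 29^1*61^(- 1) * 571^1*7951^ (  -  1) = 1092894/485011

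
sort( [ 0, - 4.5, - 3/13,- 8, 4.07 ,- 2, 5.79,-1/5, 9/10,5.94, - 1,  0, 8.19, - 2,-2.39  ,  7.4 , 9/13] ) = [ - 8,-4.5, - 2.39,-2, - 2,-1, - 3/13, - 1/5,0,0,9/13, 9/10,4.07, 5.79, 5.94 , 7.4, 8.19]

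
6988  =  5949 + 1039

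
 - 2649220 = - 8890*298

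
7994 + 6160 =14154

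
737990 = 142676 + 595314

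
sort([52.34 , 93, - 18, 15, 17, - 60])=[-60, - 18,  15,17,52.34, 93]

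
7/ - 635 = -1 + 628/635 = - 0.01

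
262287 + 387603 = 649890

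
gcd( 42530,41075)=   5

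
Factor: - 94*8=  - 752= - 2^4*47^1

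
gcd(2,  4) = 2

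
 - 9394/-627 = 854/57 = 14.98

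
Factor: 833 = 7^2*17^1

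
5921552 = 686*8632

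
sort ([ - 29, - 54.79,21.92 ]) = [ - 54.79, - 29, 21.92] 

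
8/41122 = 4/20561 =0.00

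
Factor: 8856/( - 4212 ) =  - 2^1*3^( - 1 )*13^(  -  1) * 41^1 = -82/39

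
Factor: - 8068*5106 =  - 41195208 = - 2^3*3^1 * 23^1*37^1*2017^1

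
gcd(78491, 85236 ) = 1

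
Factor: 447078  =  2^1 * 3^1 * 269^1*277^1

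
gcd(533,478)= 1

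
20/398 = 10/199 = 0.05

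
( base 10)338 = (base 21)G2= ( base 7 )662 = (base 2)101010010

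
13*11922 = 154986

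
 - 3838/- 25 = 3838/25 = 153.52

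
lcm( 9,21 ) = 63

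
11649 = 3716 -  - 7933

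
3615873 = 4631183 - 1015310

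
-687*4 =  - 2748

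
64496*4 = 257984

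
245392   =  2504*98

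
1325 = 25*53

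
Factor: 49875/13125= 19/5  =  5^(-1 )*19^1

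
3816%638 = 626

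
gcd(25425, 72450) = 225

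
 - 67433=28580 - 96013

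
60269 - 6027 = 54242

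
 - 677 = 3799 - 4476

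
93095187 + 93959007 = 187054194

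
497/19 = 497/19 = 26.16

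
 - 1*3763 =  - 3763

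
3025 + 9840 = 12865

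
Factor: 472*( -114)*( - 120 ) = 2^7*3^2*5^1 * 19^1*59^1 = 6456960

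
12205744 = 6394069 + 5811675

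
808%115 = 3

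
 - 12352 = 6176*(- 2) 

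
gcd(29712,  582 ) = 6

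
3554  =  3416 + 138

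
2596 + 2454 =5050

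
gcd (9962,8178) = 2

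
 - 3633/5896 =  - 3633/5896 = - 0.62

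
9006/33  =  3002/11 =272.91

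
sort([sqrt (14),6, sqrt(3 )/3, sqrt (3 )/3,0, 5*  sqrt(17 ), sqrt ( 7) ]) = [ 0,sqrt(3)/3, sqrt( 3)/3,sqrt(7 ),sqrt(14),  6,  5*sqrt ( 17) ]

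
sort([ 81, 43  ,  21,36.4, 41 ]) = [ 21,36.4,  41,43, 81] 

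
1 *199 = 199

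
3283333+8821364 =12104697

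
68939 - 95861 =-26922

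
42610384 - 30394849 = 12215535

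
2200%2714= 2200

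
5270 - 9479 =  - 4209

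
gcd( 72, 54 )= 18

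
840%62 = 34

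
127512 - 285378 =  - 157866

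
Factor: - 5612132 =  - 2^2 * 281^1*4993^1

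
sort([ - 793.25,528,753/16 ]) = [ - 793.25,753/16 , 528]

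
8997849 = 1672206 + 7325643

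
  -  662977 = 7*(- 94711)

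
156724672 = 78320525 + 78404147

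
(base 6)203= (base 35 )25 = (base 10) 75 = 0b1001011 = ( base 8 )113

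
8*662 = 5296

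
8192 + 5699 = 13891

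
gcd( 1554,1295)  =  259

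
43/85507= 43/85507 = 0.00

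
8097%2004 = 81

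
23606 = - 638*(  -  37) 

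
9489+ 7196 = 16685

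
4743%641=256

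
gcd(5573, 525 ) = 1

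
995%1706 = 995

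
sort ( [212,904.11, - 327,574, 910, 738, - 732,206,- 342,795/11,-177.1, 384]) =[ -732, - 342, - 327,-177.1, 795/11, 206, 212, 384, 574,738 , 904.11,910]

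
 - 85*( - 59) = 5015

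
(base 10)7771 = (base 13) 36ca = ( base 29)96s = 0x1E5B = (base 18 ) 15HD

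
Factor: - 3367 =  - 7^1 *13^1*37^1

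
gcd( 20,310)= 10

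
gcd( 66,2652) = 6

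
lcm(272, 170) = 1360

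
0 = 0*7072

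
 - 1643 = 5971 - 7614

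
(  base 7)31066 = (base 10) 7594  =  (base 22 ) ff4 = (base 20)ije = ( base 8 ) 16652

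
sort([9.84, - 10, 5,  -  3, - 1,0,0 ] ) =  [ - 10,-3, - 1, 0, 0,5,9.84] 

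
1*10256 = 10256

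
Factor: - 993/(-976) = 2^( - 4) * 3^1 * 61^(  -  1 ) *331^1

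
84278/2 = 42139 = 42139.00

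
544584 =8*68073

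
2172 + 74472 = 76644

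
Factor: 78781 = 78781^1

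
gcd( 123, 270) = 3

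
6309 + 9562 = 15871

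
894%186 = 150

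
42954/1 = 42954 = 42954.00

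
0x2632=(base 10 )9778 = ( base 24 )gna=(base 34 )8FK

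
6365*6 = 38190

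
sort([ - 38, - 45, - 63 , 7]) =[ - 63, - 45, - 38,7 ] 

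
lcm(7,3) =21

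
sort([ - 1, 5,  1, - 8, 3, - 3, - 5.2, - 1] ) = [ - 8, - 5.2, - 3, - 1, - 1,1, 3  ,  5]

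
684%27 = 9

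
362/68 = 181/34 = 5.32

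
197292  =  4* 49323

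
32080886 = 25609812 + 6471074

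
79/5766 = 79/5766 = 0.01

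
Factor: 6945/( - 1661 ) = -3^1*5^1*11^ ( - 1)*151^(- 1 )*463^1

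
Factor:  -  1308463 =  - 13^1 * 251^1*401^1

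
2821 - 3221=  - 400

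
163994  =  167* 982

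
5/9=5/9= 0.56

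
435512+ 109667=545179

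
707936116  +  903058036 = 1610994152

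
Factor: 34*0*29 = 0  =  0^1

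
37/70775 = 37/70775 = 0.00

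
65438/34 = 1924 + 11/17 =1924.65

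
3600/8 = 450 =450.00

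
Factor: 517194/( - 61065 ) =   -  974/115 = - 2^1  *5^( - 1)*23^( - 1)*487^1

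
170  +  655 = 825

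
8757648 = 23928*366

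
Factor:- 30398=-2^1*15199^1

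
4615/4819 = 4615/4819 =0.96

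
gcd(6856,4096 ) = 8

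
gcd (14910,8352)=6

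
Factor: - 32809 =- 7^1*43^1*109^1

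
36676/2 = 18338   =  18338.00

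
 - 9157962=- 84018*109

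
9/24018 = 3/8006 =0.00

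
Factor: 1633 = 23^1*71^1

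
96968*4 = 387872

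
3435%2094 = 1341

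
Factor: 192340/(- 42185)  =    -  2^2 * 11^( - 1)*13^(-1)*163^1  =  -652/143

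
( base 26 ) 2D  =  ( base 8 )101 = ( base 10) 65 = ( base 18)3b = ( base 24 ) 2H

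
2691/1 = 2691  =  2691.00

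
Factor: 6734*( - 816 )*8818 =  - 48454416192= -2^6*3^1*7^1*13^1*17^1*37^1 * 4409^1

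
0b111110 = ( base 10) 62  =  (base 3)2022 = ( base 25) 2C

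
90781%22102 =2373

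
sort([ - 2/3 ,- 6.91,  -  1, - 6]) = [ -6.91, - 6, - 1, - 2/3 ] 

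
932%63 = 50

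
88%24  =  16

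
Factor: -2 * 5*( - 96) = 960 = 2^6 * 3^1*5^1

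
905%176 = 25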